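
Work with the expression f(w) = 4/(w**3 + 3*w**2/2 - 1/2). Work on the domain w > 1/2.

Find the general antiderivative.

F(w) = (16*w*log(w - 1/2) - 16*w*log(w + 1) + 16*log(w - 1/2) - 16*log(w + 1) + 24)/(9*w + 9) + C

Factor the denominator ((w + 1)**2*(2*w - 1)) and decompose: f = 32/(9*(2*w - 1)) - 16/(9*(w + 1)) - 8/(3*(w + 1)**2); each piece integrates to a log, atan, or power term.
Check: d/dw[(16*w*log(w - 1/2) - 16*w*log(w + 1) + 16*log(w - 1/2) - 16*log(w + 1) + 24)/(9*w + 9)] = 8/(2*w**3 + 3*w**2 - 1), which equals f(w).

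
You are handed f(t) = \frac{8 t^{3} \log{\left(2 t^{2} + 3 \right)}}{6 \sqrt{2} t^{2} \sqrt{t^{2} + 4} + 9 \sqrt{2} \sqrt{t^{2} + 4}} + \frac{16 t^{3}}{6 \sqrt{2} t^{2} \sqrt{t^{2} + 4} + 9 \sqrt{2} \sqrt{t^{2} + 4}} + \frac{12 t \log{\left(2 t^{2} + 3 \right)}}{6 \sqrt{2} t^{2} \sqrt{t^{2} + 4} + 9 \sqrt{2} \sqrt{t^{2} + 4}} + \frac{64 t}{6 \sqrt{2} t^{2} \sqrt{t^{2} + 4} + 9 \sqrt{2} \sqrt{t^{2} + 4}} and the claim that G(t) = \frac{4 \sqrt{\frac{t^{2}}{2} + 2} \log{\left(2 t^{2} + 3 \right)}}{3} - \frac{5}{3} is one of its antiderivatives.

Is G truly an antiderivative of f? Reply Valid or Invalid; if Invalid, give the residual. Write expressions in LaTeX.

d/dt[G] = \frac{8 t^{3} \log{\left(2 t^{2} + 3 \right)} + 16 t^{3} + 12 t \log{\left(2 t^{2} + 3 \right)} + 64 t}{6 \sqrt{2} t^{2} \sqrt{t^{2} + 4} + 9 \sqrt{2} \sqrt{t^{2} + 4}}
This equals f(t) exactly, so the claim holds.

Valid - differentiating G returns exactly f.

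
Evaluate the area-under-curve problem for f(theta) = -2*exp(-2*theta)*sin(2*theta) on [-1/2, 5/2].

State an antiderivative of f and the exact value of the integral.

Since d/dtheta undoes antidifferentiation here, F'(theta) = f(theta) is required of F(theta).
F(theta) = (sin(2*theta) + cos(2*theta))*exp(-2*theta)/2 is an antiderivative of f.
Check: d/dtheta[(sin(2*theta) + cos(2*theta))*exp(-2*theta)/2] = -2*exp(-2*theta)*sin(2*theta) = f(theta).
F(5/2) = exp(-5)*sin(5)/2 + exp(-5)*cos(5)/2; F(-1/2) = -exp(1)*sin(1)/2 + exp(1)*cos(1)/2.
Integral = F(5/2) - F(-1/2) = -exp(1)*cos(1)/2 + exp(-5)*sin(5)/2 + exp(-5)*cos(5)/2 + exp(1)*sin(1)/2.

Antiderivative: F(theta) = (sin(2*theta) + cos(2*theta))*exp(-2*theta)/2; value = -exp(1)*cos(1)/2 + exp(-5)*sin(5)/2 + exp(-5)*cos(5)/2 + exp(1)*sin(1)/2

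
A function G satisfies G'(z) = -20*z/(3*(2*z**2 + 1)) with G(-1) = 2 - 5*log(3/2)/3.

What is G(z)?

G'(z) matches the chain-rule pattern g'(h)*h' with inner function h(z) = z**2 + 1/2; substituting u = h(z) collapses the integral.
A general antiderivative is -5*log(z**2 + 1/2)/3 + C.
The condition gives C = 2 - 5*log(3/2)/3 - (-5*log(3/2)/3) = 2.
So G(z) = 2 - 5*log(z**2 + 1/2)/3.
Check: d/dz[2 - 5*log(z**2 + 1/2)/3] = -20*z/(6*z**2 + 3), which equals G'(z).

G(z) = 2 - 5*log(z**2 + 1/2)/3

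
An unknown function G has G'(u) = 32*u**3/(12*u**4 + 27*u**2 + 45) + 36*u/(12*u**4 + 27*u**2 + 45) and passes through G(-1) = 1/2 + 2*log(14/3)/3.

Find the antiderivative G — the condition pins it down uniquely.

G(u) = 2*log(2*u**4/3 + 3*u**2/2 + 5/2)/3 + 1/2

G'(u) matches the chain-rule pattern g'(h)*h' with inner function h(u) = 2*u**4/3 + 3*u**2/2 + 5/2; substituting w = h(u) collapses the integral.
A general antiderivative is 2*log(2*u**4/3 + 3*u**2/2 + 5/2)/3 + C.
The condition gives C = 1/2 + 2*log(14/3)/3 - (2*log(14/3)/3) = 1/2.
So G(u) = 2*log(2*u**4/3 + 3*u**2/2 + 5/2)/3 + 1/2.
Check: d/du[2*log(2*u**4/3 + 3*u**2/2 + 5/2)/3 + 1/2] = (32*u**3 + 36*u)/(12*u**4 + 27*u**2 + 45), which equals G'(u).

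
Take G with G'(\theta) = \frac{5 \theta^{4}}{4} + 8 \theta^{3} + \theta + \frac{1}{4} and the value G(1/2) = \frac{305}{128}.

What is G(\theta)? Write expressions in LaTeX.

G(\theta) = \frac{\theta^{5}}{4} + 2 \theta^{4} + \frac{\theta^{2}}{2} + \frac{\theta}{4} + 2

Integrate term by term and add the pieces.
A general antiderivative is \frac{\theta^{5}}{4} + 2 \theta^{4} + \frac{\theta^{2}}{2} + \frac{\theta}{4} + 2 + C.
The condition gives C = \frac{305}{128} - (\frac{305}{128}) = 0.
So G(\theta) = \frac{\theta^{5}}{4} + 2 \theta^{4} + \frac{\theta^{2}}{2} + \frac{\theta}{4} + 2.
Check: d/d\theta[\frac{\theta^{5}}{4} + 2 \theta^{4} + \frac{\theta^{2}}{2} + \frac{\theta}{4} + 2] = \frac{5 \theta^{4}}{4} + 8 \theta^{3} + \theta + \frac{1}{4} = G'(\theta).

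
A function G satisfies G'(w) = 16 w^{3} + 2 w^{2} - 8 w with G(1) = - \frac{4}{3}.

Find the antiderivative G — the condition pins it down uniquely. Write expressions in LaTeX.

G(w) = \frac{2 \left(6 w^{4} + w^{3} - 6 w^{2} - 3\right)}{3}

The integrand splits into summands that can be handled one at a time.
A general antiderivative is 4 w^{4} + \frac{2 w^{3}}{3} - 4 w^{2} - 1 + C.
The condition gives C = - \frac{4}{3} - (- \frac{1}{3}) = -1.
So G(w) = \frac{2 \left(6 w^{4} + w^{3} - 6 w^{2} - 3\right)}{3}.
Check: d/dw[\frac{2 \left(6 w^{4} + w^{3} - 6 w^{2} - 3\right)}{3}] = 16 w^{3} + 2 w^{2} - 8 w = G'(w).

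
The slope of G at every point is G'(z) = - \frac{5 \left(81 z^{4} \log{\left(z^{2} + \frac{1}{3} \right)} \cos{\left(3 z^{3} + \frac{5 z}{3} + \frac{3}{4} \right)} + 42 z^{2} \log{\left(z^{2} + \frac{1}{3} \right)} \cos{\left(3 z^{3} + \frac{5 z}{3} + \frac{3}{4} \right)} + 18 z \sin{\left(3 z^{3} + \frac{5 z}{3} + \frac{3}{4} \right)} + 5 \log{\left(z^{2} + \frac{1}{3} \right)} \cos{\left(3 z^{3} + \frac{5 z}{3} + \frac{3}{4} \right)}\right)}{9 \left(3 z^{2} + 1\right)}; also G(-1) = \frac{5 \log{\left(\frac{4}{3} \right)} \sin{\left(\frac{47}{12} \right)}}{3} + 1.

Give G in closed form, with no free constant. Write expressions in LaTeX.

G(z) = - \frac{5 \log{\left(z^{2} + \frac{1}{3} \right)} \sin{\left(3 z^{3} + \frac{5 z}{3} + \frac{3}{4} \right)}}{3} + 1

Recognize the product-rule pattern: G'(z) = u'v + uv' with u = - \frac{5 \log{\left(z^{2} + \frac{1}{3} \right)}}{3}, v = \sin{\left(3 z^{3} + \frac{5 z}{3} + \frac{3}{4} \right)}, so integration by parts undoes it.
A general antiderivative is - \frac{5 \log{\left(z^{2} + \frac{1}{3} \right)} \sin{\left(3 z^{3} + \frac{5 z}{3} + \frac{3}{4} \right)}}{3} + C.
The condition gives C = \frac{5 \log{\left(\frac{4}{3} \right)} \sin{\left(\frac{47}{12} \right)}}{3} + 1 - (\frac{5 \log{\left(\frac{4}{3} \right)} \sin{\left(\frac{47}{12} \right)}}{3}) = 1.
So G(z) = - \frac{5 \log{\left(z^{2} + \frac{1}{3} \right)} \sin{\left(3 z^{3} + \frac{5 z}{3} + \frac{3}{4} \right)}}{3} + 1.
Check: d/dz[- \frac{5 \log{\left(z^{2} + \frac{1}{3} \right)} \sin{\left(3 z^{3} + \frac{5 z}{3} + \frac{3}{4} \right)}}{3} + 1] = \frac{- 405 z^{4} \log{\left(z^{2} + \frac{1}{3} \right)} \cos{\left(3 z^{3} + \frac{5 z}{3} + \frac{3}{4} \right)} - 210 z^{2} \log{\left(z^{2} + \frac{1}{3} \right)} \cos{\left(3 z^{3} + \frac{5 z}{3} + \frac{3}{4} \right)} - 90 z \sin{\left(3 z^{3} + \frac{5 z}{3} + \frac{3}{4} \right)} - 25 \log{\left(z^{2} + \frac{1}{3} \right)} \cos{\left(3 z^{3} + \frac{5 z}{3} + \frac{3}{4} \right)}}{27 z^{2} + 9}, which equals G'(z).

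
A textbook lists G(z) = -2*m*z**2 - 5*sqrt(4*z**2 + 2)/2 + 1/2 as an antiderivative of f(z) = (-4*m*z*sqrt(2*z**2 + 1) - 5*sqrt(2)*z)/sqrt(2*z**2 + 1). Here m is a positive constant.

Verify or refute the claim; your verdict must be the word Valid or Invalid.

d/dz[G] = (-4*m*z*sqrt(2*z**2 + 1) - 5*sqrt(2)*z)/sqrt(2*z**2 + 1)
This equals f(z) exactly, so the claim holds.

Valid - differentiating G returns exactly f.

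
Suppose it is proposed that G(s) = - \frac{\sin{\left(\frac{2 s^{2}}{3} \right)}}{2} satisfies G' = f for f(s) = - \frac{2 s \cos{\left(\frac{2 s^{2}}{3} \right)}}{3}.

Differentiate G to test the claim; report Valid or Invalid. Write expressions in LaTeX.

d/ds[G] = - \frac{2 s \cos{\left(\frac{2 s^{2}}{3} \right)}}{3}
This equals f(s) exactly, so the claim holds.

Valid - differentiating G returns exactly f.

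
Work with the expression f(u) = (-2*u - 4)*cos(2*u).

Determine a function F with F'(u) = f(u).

Any candidate F(u) must reproduce f(u) exactly when differentiated.
Check: d/du[-(2*u*sin(2*u) + 4*sin(2*u) + cos(2*u))/2] = -2*u*cos(2*u) - 4*cos(2*u), which equals f(u).

An antiderivative is F(u) = -(2*u*sin(2*u) + 4*sin(2*u) + cos(2*u))/2.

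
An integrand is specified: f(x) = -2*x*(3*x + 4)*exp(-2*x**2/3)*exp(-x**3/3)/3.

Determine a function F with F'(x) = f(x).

The substitution u = -x**3/3 - 2*x**2/3 works: f is exactly (dF/du)*(du/dx) for that inner function.
Check: d/dx[2*exp(-2*x**2/3)*exp(-x**3/3)] = (-6*x**2 - 8*x)*exp(-2*x**2/3)*exp(-x**3/3)/3, which equals f(x).

An antiderivative is F(x) = 2*exp(-2*x**2/3)*exp(-x**3/3).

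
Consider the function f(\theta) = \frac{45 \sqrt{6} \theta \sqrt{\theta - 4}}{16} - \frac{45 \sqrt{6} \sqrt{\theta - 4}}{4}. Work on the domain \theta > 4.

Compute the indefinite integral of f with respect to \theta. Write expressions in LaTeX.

F(\theta) = \frac{\sqrt{2} \left(9 \sqrt{3} \theta^{2} \sqrt{\theta - 4} - 72 \sqrt{3} \theta \sqrt{\theta - 4} + 144 \sqrt{3} \sqrt{\theta - 4}\right)}{8} + C

Integrate term by term and add the pieces.
Check: d/d\theta[\frac{\sqrt{2} \left(9 \sqrt{3} \theta^{2} \sqrt{\theta - 4} - 72 \sqrt{3} \theta \sqrt{\theta - 4} + 144 \sqrt{3} \sqrt{\theta - 4}\right)}{8}] = \frac{45 \sqrt{6} \theta^{2} - 360 \sqrt{6} \theta + 720 \sqrt{6}}{16 \sqrt{\theta - 4}}, which equals f(\theta).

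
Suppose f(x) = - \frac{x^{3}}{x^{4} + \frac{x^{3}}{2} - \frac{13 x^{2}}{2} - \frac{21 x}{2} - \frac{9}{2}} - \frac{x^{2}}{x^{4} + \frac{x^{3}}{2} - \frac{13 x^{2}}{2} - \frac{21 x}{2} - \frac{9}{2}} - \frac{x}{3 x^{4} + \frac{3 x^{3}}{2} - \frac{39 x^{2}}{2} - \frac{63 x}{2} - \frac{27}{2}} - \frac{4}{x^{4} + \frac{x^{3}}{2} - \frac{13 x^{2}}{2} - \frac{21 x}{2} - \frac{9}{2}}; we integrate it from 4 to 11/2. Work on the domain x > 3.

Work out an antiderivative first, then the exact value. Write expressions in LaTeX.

Antiderivative: F(x) = - \frac{41 \log{\left(x - 3 \right)}}{72} - \frac{61 \log{\left(x + 1 \right)}}{24} + \frac{19 \log{\left(x + \frac{3}{2} \right)}}{9} - \frac{11}{6 x + 6}; value = - \frac{61 \log{\left(\frac{13}{2} \right)}}{24} - \frac{19 \log{\left(\frac{11}{2} \right)}}{9} - \frac{41 \log{\left(\frac{5}{2} \right)}}{72} + \frac{11}{130} + \frac{61 \log{\left(5 \right)}}{24} + \frac{19 \log{\left(7 \right)}}{9}

The denominator factors as 3 \left(x - 3\right) \left(x + 1\right)^{2} \left(2 x + 3\right); partial fractions split f into directly integrable pieces: \frac{38}{9 \left(2 x + 3\right)} - \frac{61}{24 \left(x + 1\right)} + \frac{11}{6 \left(x + 1\right)^{2}} - \frac{41}{72 \left(x - 3\right)}.
F(x) = - \frac{41 \log{\left(x - 3 \right)}}{72} - \frac{61 \log{\left(x + 1 \right)}}{24} + \frac{19 \log{\left(x + \frac{3}{2} \right)}}{9} - \frac{11}{6 x + 6} is an antiderivative of f.
Check: d/dx[- \frac{41 \log{\left(x - 3 \right)}}{72} - \frac{61 \log{\left(x + 1 \right)}}{24} + \frac{19 \log{\left(x + \frac{3}{2} \right)}}{9} - \frac{11}{6 x + 6}] = \frac{- 6 x^{3} - 6 x^{2} - 2 x - 24}{6 x^{4} + 3 x^{3} - 39 x^{2} - 63 x - 27}, which equals f(x).
F(11/2) = - \frac{61 \log{\left(\frac{13}{2} \right)}}{24} - \frac{41 \log{\left(\frac{5}{2} \right)}}{72} - \frac{11}{39} + \frac{19 \log{\left(7 \right)}}{9}; F(4) = - \frac{61 \log{\left(5 \right)}}{24} - \frac{11}{30} + \frac{19 \log{\left(\frac{11}{2} \right)}}{9}.
Integral = F(11/2) - F(4) = - \frac{61 \log{\left(\frac{13}{2} \right)}}{24} - \frac{19 \log{\left(\frac{11}{2} \right)}}{9} - \frac{41 \log{\left(\frac{5}{2} \right)}}{72} + \frac{11}{130} + \frac{61 \log{\left(5 \right)}}{24} + \frac{19 \log{\left(7 \right)}}{9}.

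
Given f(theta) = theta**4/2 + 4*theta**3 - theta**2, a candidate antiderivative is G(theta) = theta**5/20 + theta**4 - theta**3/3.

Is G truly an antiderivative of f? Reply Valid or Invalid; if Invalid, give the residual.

Invalid: d/dtheta[G] - f = -theta**4/4, which is not 0.

d/dtheta[G] = theta**4/4 + 4*theta**3 - theta**2
d/dtheta[G] - f(theta) = -theta**4/4 != 0.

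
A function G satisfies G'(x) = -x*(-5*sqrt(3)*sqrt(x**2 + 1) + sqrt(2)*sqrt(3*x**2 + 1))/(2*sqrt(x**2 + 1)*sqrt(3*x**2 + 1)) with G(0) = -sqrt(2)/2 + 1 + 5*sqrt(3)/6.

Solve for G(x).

G(x) = 5*sqrt(x**2 + 1/3)/2 - sqrt(2*x**2 + 2)/2 + 1

Since d/dx undoes antidifferentiation here, G(x) must give back the stated G'(x).
A general antiderivative is 5*sqrt(x**2 + 1/3)/2 - sqrt(2*x**2 + 2)/2 + C.
The condition gives C = -sqrt(2)/2 + 1 + 5*sqrt(3)/6 - (-sqrt(2)/2 + 5*sqrt(3)/6) = 1.
So G(x) = 5*sqrt(x**2 + 1/3)/2 - sqrt(2*x**2 + 2)/2 + 1.
Check: d/dx[5*sqrt(x**2 + 1/3)/2 - sqrt(2*x**2 + 2)/2 + 1] = (5*sqrt(3)*x*sqrt(x**2 + 1) - sqrt(2)*x*sqrt(3*x**2 + 1))/(2*sqrt(x**2 + 1)*sqrt(3*x**2 + 1)), which equals G'(x).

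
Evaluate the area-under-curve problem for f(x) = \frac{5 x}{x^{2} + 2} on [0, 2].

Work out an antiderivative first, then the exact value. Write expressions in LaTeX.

Antiderivative: F(x) = \frac{5 \log{\left(2 x^{2} + 4 \right)}}{2}; value = - \frac{5 \log{\left(4 \right)}}{2} + \frac{5 \log{\left(12 \right)}}{2}

The substitution u = 2 x^{2} + 4 works: f is exactly (dF/du)*(du/dx) for that inner function.
F(x) = \frac{5 \log{\left(2 x^{2} + 4 \right)}}{2} is an antiderivative of f.
Check: d/dx[\frac{5 \log{\left(2 x^{2} + 4 \right)}}{2}] = \frac{5 x}{x^{2} + 2} = f(x).
F(2) = \frac{5 \log{\left(12 \right)}}{2}; F(0) = \frac{5 \log{\left(4 \right)}}{2}.
Integral = F(2) - F(0) = - \frac{5 \log{\left(4 \right)}}{2} + \frac{5 \log{\left(12 \right)}}{2}.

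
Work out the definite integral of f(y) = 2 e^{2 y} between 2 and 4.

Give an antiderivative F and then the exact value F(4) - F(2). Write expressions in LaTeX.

An antiderivative F(y) passes only if d/dy[F] lands on f(y) exactly.
F(y) = e^{2 y} is an antiderivative of f.
Check: d/dy[e^{2 y}] = 2 e^{2 y} = f(y).
F(4) = e^{8}; F(2) = e^{4}.
Integral = F(4) - F(2) = - e^{4} + e^{8}.

Antiderivative: F(y) = e^{2 y}; value = - e^{4} + e^{8}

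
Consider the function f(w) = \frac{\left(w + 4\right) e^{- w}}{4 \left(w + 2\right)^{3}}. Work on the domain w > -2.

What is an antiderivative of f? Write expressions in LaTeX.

An antiderivative is F(w) = - \frac{e^{- w}}{4 \left(w + 2\right)^{2}}.

f has the shape u'v + uv' for u = - \frac{1}{\left(2 w + 4\right)^{2}} and v = e^{- w} — it is the derivative of the product u*v.
Check: d/dw[- \frac{e^{- w}}{4 \left(w + 2\right)^{2}}] = \frac{w + 4}{4 w^{3} e^{w} + 24 w^{2} e^{w} + 48 w e^{w} + 32 e^{w}}, which equals f(w).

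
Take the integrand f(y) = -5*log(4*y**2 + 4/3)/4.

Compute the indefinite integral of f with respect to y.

Any candidate F(y) must reproduce f(y) exactly when differentiated.
Check: d/dy[-5*y*log(y**2 + 1/3)/4 - 5*y*log(2)/2 + 5*y/2 - 5*sqrt(3)*atan(sqrt(3)*y)/6] = -5*log(y**2 + 1/3)/4 - 5*log(2)/2, which equals f(y).

F(y) = -5*y*log(y**2 + 1/3)/4 - 5*y*log(2)/2 + 5*y/2 - 5*sqrt(3)*atan(sqrt(3)*y)/6 + C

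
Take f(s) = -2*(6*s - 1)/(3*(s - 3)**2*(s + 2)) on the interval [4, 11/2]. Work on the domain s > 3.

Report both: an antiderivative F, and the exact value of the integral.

The denominator factors as 3*(s - 3)**2*(s + 2); partial fractions split f into directly integrable pieces: 26/(75*(s + 2)) - 26/(75*(s - 3)) - 34/(15*(s - 3)**2).
F(s) = -26*log(s - 3)/75 + 26*log(s + 2)/75 + 34/(15*s - 45) is an antiderivative of f.
Check: d/ds[-26*log(s - 3)/75 + 26*log(s + 2)/75 + 34/(15*s - 45)] = (2 - 12*s)/(3*s**3 - 12*s**2 - 9*s + 54), which equals f(s).
F(11/2) = -26*log(5/2)/75 + 26*log(15/2)/75 + 68/75; F(4) = 26*log(6)/75 + 34/15.
Integral = F(11/2) - F(4) = -34/25 - 26*log(6)/75 - 26*log(5/2)/75 + 26*log(15/2)/75.

Antiderivative: F(s) = -26*log(s - 3)/75 + 26*log(s + 2)/75 + 34/(15*s - 45); value = -34/25 - 26*log(6)/75 - 26*log(5/2)/75 + 26*log(15/2)/75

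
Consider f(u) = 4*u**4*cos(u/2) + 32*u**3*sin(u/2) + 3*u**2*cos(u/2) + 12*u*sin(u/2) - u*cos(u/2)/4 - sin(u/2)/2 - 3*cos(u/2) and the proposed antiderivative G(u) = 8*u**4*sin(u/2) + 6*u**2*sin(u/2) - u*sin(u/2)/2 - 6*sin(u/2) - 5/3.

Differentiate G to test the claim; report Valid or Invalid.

Valid - the claim checks out under differentiation.

d/du[G] = 4*u**4*cos(u/2) + 32*u**3*sin(u/2) + 3*u**2*cos(u/2) + 12*u*sin(u/2) - u*cos(u/2)/4 - sin(u/2)/2 - 3*cos(u/2)
This equals f(u) exactly, so the claim holds.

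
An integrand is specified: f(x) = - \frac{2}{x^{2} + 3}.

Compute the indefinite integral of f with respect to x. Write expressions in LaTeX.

An antiderivative F(x) passes only if d/dx[F] lands on f(x) exactly.
Check: d/dx[- \frac{2 \sqrt{3} \operatorname{atan}{\left(\frac{\sqrt{3} x}{3} \right)}}{3}] = - \frac{2}{x^{2} + 3} = f(x).

F(x) = - \frac{2 \sqrt{3} \operatorname{atan}{\left(\frac{\sqrt{3} x}{3} \right)}}{3} + C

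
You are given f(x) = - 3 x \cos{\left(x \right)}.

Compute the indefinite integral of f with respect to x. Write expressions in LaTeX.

A first test for any F(x): its x-derivative must equal f(x) identically.
Check: d/dx[- 3 x \sin{\left(x \right)} - 3 \cos{\left(x \right)}] = - 3 x \cos{\left(x \right)} = f(x).

F(x) = - 3 x \sin{\left(x \right)} - 3 \cos{\left(x \right)} + C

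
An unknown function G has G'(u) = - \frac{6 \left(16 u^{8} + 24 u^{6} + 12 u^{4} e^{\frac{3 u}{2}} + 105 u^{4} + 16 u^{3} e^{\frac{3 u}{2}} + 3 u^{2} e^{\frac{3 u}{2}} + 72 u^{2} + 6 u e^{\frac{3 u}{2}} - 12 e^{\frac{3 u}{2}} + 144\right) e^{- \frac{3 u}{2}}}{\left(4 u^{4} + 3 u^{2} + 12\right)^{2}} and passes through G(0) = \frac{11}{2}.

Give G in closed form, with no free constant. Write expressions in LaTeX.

A candidate passes only if d/du[G] lands on the given G'(u) exactly.
A general antiderivative is \frac{u + 1}{\frac{2 u^{4}}{3} + \frac{u^{2}}{2} + 2} + 4 e^{- \frac{3 u}{2}} + C.
The condition gives C = \frac{11}{2} - (\frac{9}{2}) = 1.
So G(u) = \frac{u + 1}{\frac{2 u^{4}}{3} + \frac{u^{2}}{2} + 2} + 1 + 4 e^{- \frac{3 u}{2}}.
Check: d/du[\frac{u + 1}{\frac{2 u^{4}}{3} + \frac{u^{2}}{2} + 2} + 1 + 4 e^{- \frac{3 u}{2}}] = \frac{- 96 u^{8} - 144 u^{6} - 72 u^{4} e^{\frac{3 u}{2}} - 630 u^{4} - 96 u^{3} e^{\frac{3 u}{2}} - 18 u^{2} e^{\frac{3 u}{2}} - 432 u^{2} - 36 u e^{\frac{3 u}{2}} + 72 e^{\frac{3 u}{2}} - 864}{16 u^{8} e^{\frac{3 u}{2}} + 24 u^{6} e^{\frac{3 u}{2}} + 105 u^{4} e^{\frac{3 u}{2}} + 72 u^{2} e^{\frac{3 u}{2}} + 144 e^{\frac{3 u}{2}}}, which equals G'(u).

G(u) = \frac{u + 1}{\frac{2 u^{4}}{3} + \frac{u^{2}}{2} + 2} + 1 + 4 e^{- \frac{3 u}{2}}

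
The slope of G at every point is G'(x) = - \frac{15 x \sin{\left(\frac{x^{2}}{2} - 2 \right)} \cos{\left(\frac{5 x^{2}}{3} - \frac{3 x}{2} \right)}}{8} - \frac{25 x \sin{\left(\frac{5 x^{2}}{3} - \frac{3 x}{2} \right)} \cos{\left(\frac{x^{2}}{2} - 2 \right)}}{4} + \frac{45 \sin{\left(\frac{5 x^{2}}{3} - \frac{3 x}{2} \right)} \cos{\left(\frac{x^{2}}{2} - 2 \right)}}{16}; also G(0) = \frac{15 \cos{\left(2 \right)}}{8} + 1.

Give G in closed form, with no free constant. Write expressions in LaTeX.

G(x) = \frac{15 \cos{\left(\frac{x^{2}}{2} - 2 \right)} \cos{\left(\frac{5 x^{2}}{3} - \frac{3 x}{2} \right)} + 8}{8}

G'(x) has the shape u'v + uv' for u = \frac{15 \cos{\left(\frac{x^{2}}{2} - 2 \right)}}{8} and v = \cos{\left(\frac{5 x^{2}}{3} - \frac{3 x}{2} \right)} — it is the derivative of the product u*v.
A general antiderivative is \frac{15 \cos{\left(\frac{x^{2}}{2} - 2 \right)} \cos{\left(\frac{5 x^{2}}{3} - \frac{3 x}{2} \right)}}{8} + C.
The condition gives C = \frac{15 \cos{\left(2 \right)}}{8} + 1 - (\frac{15 \cos{\left(2 \right)}}{8}) = 1.
So G(x) = \frac{15 \cos{\left(\frac{x^{2}}{2} - 2 \right)} \cos{\left(\frac{5 x^{2}}{3} - \frac{3 x}{2} \right)} + 8}{8}.
Check: d/dx[\frac{15 \cos{\left(\frac{x^{2}}{2} - 2 \right)} \cos{\left(\frac{5 x^{2}}{3} - \frac{3 x}{2} \right)} + 8}{8}] = - \frac{15 x \sin{\left(\frac{x^{2}}{2} - 2 \right)} \cos{\left(\frac{5 x^{2}}{3} - \frac{3 x}{2} \right)}}{8} - \frac{25 x \sin{\left(\frac{5 x^{2}}{3} - \frac{3 x}{2} \right)} \cos{\left(\frac{x^{2}}{2} - 2 \right)}}{4} + \frac{45 \sin{\left(\frac{5 x^{2}}{3} - \frac{3 x}{2} \right)} \cos{\left(\frac{x^{2}}{2} - 2 \right)}}{16} = G'(x).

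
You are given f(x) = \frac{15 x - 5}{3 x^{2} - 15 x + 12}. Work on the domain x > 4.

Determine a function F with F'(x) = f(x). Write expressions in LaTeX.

Factor the denominator (3 \left(x - 4\right) \left(x - 1\right)) and decompose: f = - \frac{10}{9 \left(x - 1\right)} + \frac{55}{9 \left(x - 4\right)}; each piece integrates to a log, atan, or power term.
Check: d/dx[\frac{5 \left(11 \log{\left(x - 4 \right)} - 2 \log{\left(x - 1 \right)}\right)}{9}] = \frac{15 x - 5}{3 x^{2} - 15 x + 12} = f(x).

An antiderivative is F(x) = \frac{5 \left(11 \log{\left(x - 4 \right)} - 2 \log{\left(x - 1 \right)}\right)}{9}.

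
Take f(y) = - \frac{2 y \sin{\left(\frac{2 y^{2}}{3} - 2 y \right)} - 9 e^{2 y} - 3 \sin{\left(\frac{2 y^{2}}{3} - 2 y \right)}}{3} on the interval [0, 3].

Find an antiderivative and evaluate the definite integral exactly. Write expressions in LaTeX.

Antiderivative: F(y) = \frac{3 e^{2 y}}{2} + \frac{\cos{\left(\frac{2 y^{2}}{3} - 2 y \right)}}{2}; value = - \frac{3}{2} + \frac{3 e^{6}}{2}

Since d/dy undoes antidifferentiation here, F'(y) = f(y) is required of F(y).
F(y) = \frac{3 e^{2 y}}{2} + \frac{\cos{\left(\frac{2 y^{2}}{3} - 2 y \right)}}{2} is an antiderivative of f.
Check: d/dy[\frac{3 e^{2 y}}{2} + \frac{\cos{\left(\frac{2 y^{2}}{3} - 2 y \right)}}{2}] = - \frac{2 y \sin{\left(\frac{2 y^{2}}{3} - 2 y \right)}}{3} + 3 e^{2 y} + \sin{\left(\frac{2 y^{2}}{3} - 2 y \right)}, which equals f(y).
F(3) = \frac{1}{2} + \frac{3 e^{6}}{2}; F(0) = 2.
Integral = F(3) - F(0) = - \frac{3}{2} + \frac{3 e^{6}}{2}.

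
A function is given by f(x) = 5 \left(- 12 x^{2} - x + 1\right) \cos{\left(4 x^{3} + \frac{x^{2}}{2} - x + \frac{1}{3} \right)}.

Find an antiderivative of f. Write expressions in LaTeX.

The substitution u = 4 x^{3} + \frac{x^{2}}{2} - x + \frac{1}{3} works: f is exactly (dF/du)*(du/dx) for that inner function.
Check: d/dx[- 5 \sin{\left(4 x^{3} + \frac{x^{2}}{2} - x + \frac{1}{3} \right)}] = - 60 x^{2} \cos{\left(4 x^{3} + \frac{x^{2}}{2} - x + \frac{1}{3} \right)} - 5 x \cos{\left(4 x^{3} + \frac{x^{2}}{2} - x + \frac{1}{3} \right)} + 5 \cos{\left(4 x^{3} + \frac{x^{2}}{2} - x + \frac{1}{3} \right)}, which equals f(x).

An antiderivative is F(x) = - 5 \sin{\left(4 x^{3} + \frac{x^{2}}{2} - x + \frac{1}{3} \right)}.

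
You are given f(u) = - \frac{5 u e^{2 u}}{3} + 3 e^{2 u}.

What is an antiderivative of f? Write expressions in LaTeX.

f has the shape v'r + vr' for v = \frac{23}{12} - \frac{5 u}{6} and r = e^{2 u} — it is the derivative of the product v*r.
Check: d/du[- \frac{5 u e^{2 u}}{6} + \frac{23 e^{2 u}}{12}] = - \frac{5 u e^{2 u}}{3} + 3 e^{2 u} = f(u).

An antiderivative is F(u) = - \frac{5 u e^{2 u}}{6} + \frac{23 e^{2 u}}{12}.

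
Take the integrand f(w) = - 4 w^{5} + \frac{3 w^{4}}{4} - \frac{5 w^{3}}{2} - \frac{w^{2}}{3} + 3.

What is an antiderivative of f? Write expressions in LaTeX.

The integrand splits into summands that can be handled one at a time.
Check: d/dw[- \frac{2 w^{6}}{3} + \frac{3 w^{5}}{20} - \frac{5 w^{4}}{8} - \frac{w^{3}}{9} + 3 w] = - 4 w^{5} + \frac{3 w^{4}}{4} - \frac{5 w^{3}}{2} - \frac{w^{2}}{3} + 3 = f(w).

An antiderivative is F(w) = - \frac{2 w^{6}}{3} + \frac{3 w^{5}}{20} - \frac{5 w^{4}}{8} - \frac{w^{3}}{9} + 3 w.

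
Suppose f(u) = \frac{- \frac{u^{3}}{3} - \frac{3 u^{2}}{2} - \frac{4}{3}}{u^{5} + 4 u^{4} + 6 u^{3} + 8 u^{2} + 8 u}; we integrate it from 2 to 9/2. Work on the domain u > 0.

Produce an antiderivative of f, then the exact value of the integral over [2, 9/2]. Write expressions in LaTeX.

The denominator factors as 6 u \left(u + 2\right)^{2} \left(u^{2} + 2\right); partial fractions split f into directly integrable pieces: - \frac{13 u + 16}{108 \left(u^{2} + 2\right)} + \frac{31}{108 \left(u + 2\right)} + \frac{7}{18 \left(u + 2\right)^{2}} - \frac{1}{6 u}.
F(u) = \frac{- 36 \left(u + 2\right) \log{\left(u \right)} + 62 \left(u + 2\right) \log{\left(u + 2 \right)} - 13 \left(u + 2\right) \log{\left(u^{2} + 2 \right)} - 16 \sqrt{2} \left(u + 2\right) \operatorname{atan}{\left(\frac{\sqrt{2} u}{2} \right)} - 84}{216 \left(u + 2\right)} is an antiderivative of f.
Check: d/du[\frac{- 36 \left(u + 2\right) \log{\left(u \right)} + 62 \left(u + 2\right) \log{\left(u + 2 \right)} - 13 \left(u + 2\right) \log{\left(u^{2} + 2 \right)} - 16 \sqrt{2} \left(u + 2\right) \operatorname{atan}{\left(\frac{\sqrt{2} u}{2} \right)} - 84}{216 \left(u + 2\right)}] = \frac{- 2 u^{3} - 9 u^{2} - 8}{6 u^{5} + 24 u^{4} + 36 u^{3} + 48 u^{2} + 48 u}, which equals f(u).
F(9/2) = - \frac{\log{\left(\frac{9}{2} \right)}}{6} - \frac{13 \log{\left(\frac{89}{4} \right)}}{216} - \frac{2 \sqrt{2} \operatorname{atan}{\left(\frac{9 \sqrt{2}}{4} \right)}}{27} - \frac{7}{117} + \frac{31 \log{\left(\frac{13}{2} \right)}}{108}; F(2) = - \frac{\log{\left(2 \right)}}{6} - \frac{13 \log{\left(6 \right)}}{216} - \frac{2 \sqrt{2} \operatorname{atan}{\left(\sqrt{2} \right)}}{27} - \frac{7}{72} + \frac{31 \log{\left(4 \right)}}{108}.
Integral = F(9/2) - F(2) = - \frac{31 \log{\left(4 \right)}}{108} - \frac{\log{\left(\frac{9}{2} \right)}}{6} - \frac{13 \log{\left(\frac{89}{4} \right)}}{216} - \frac{2 \sqrt{2} \operatorname{atan}{\left(\frac{9 \sqrt{2}}{4} \right)}}{27} + \frac{35}{936} + \frac{2 \sqrt{2} \operatorname{atan}{\left(\sqrt{2} \right)}}{27} + \frac{13 \log{\left(6 \right)}}{216} + \frac{\log{\left(2 \right)}}{6} + \frac{31 \log{\left(\frac{13}{2} \right)}}{108}.

Antiderivative: F(u) = \frac{- 36 \left(u + 2\right) \log{\left(u \right)} + 62 \left(u + 2\right) \log{\left(u + 2 \right)} - 13 \left(u + 2\right) \log{\left(u^{2} + 2 \right)} - 16 \sqrt{2} \left(u + 2\right) \operatorname{atan}{\left(\frac{\sqrt{2} u}{2} \right)} - 84}{216 \left(u + 2\right)}; value = - \frac{31 \log{\left(4 \right)}}{108} - \frac{\log{\left(\frac{9}{2} \right)}}{6} - \frac{13 \log{\left(\frac{89}{4} \right)}}{216} - \frac{2 \sqrt{2} \operatorname{atan}{\left(\frac{9 \sqrt{2}}{4} \right)}}{27} + \frac{35}{936} + \frac{2 \sqrt{2} \operatorname{atan}{\left(\sqrt{2} \right)}}{27} + \frac{13 \log{\left(6 \right)}}{216} + \frac{\log{\left(2 \right)}}{6} + \frac{31 \log{\left(\frac{13}{2} \right)}}{108}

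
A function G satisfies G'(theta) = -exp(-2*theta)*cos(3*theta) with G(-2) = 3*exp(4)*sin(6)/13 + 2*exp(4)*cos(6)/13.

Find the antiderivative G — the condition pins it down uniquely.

Since d/dtheta undoes antidifferentiation here, G(theta) must give back the stated G'(theta).
A general antiderivative is -3*exp(-2*theta)*sin(3*theta)/13 + 2*exp(-2*theta)*cos(3*theta)/13 + C.
The condition gives C = 3*exp(4)*sin(6)/13 + 2*exp(4)*cos(6)/13 - (3*exp(4)*sin(6)/13 + 2*exp(4)*cos(6)/13) = 0.
So G(theta) = -3*exp(-2*theta)*sin(3*theta)/13 + 2*exp(-2*theta)*cos(3*theta)/13.
Check: d/dtheta[-3*exp(-2*theta)*sin(3*theta)/13 + 2*exp(-2*theta)*cos(3*theta)/13] = -exp(-2*theta)*cos(3*theta) = G'(theta).

G(theta) = -3*exp(-2*theta)*sin(3*theta)/13 + 2*exp(-2*theta)*cos(3*theta)/13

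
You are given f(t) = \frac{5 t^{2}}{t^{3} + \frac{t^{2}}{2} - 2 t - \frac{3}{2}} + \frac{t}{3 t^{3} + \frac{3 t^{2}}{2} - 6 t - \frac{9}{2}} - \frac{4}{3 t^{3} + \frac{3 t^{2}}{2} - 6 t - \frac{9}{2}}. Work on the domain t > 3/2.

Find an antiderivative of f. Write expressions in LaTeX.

Factor the denominator (3 \left(t + 1\right)^{2} \left(2 t - 3\right)) and decompose: f = \frac{10}{3 \left(2 t - 3\right)} + \frac{10}{3 \left(t + 1\right)} - \frac{4}{3 \left(t + 1\right)^{2}}; each piece integrates to a log, atan, or power term.
Check: d/dt[\frac{5 \log{\left(t - \frac{3}{2} \right)}}{3} + \frac{10 \log{\left(t + 1 \right)}}{3} + \frac{4}{3 t + 3}] = \frac{30 t^{2} + 2 t - 8}{6 t^{3} + 3 t^{2} - 12 t - 9}, which equals f(t).

An antiderivative is F(t) = \frac{5 \log{\left(t - \frac{3}{2} \right)}}{3} + \frac{10 \log{\left(t + 1 \right)}}{3} + \frac{4}{3 t + 3}.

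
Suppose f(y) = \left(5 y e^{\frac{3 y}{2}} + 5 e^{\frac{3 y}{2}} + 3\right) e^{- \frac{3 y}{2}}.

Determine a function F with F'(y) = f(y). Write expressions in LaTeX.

Any candidate F(y) must reproduce f(y) exactly when differentiated.
Check: d/dy[\frac{5 y^{2}}{2} + 5 y - 2 e^{- \frac{3 y}{2}}] = \left(5 y e^{\frac{3 y}{2}} + 5 e^{\frac{3 y}{2}} + 3\right) e^{- \frac{3 y}{2}} = f(y).

An antiderivative is F(y) = \frac{5 y^{2}}{2} + 5 y - 2 e^{- \frac{3 y}{2}}.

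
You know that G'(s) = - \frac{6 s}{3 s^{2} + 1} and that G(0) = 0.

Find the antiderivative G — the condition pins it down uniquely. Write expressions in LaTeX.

G'(s) matches the chain-rule pattern g'(h)*h' with inner function h(s) = 3 s^{2} + 1; substituting u = h(s) collapses the integral.
A general antiderivative is - \log{\left(3 s^{2} + 1 \right)} + C.
The condition gives C = 0 - (0) = 0.
So G(s) = - \log{\left(3 s^{2} + 1 \right)}.
Check: d/ds[- \log{\left(3 s^{2} + 1 \right)}] = - \frac{6 s}{3 s^{2} + 1} = G'(s).

G(s) = - \log{\left(3 s^{2} + 1 \right)}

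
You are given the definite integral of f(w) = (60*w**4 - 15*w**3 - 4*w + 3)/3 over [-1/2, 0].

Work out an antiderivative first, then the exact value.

Antiderivative: F(w) = 4*w**5 - 5*w**4/4 - 2*w**2/3 + w; value = 167/192

Whatever form F(w) takes, F'(w) = f(w) is non-negotiable.
F(w) = 4*w**5 - 5*w**4/4 - 2*w**2/3 + w is an antiderivative of f.
Check: d/dw[4*w**5 - 5*w**4/4 - 2*w**2/3 + w] = 20*w**4 - 5*w**3 - 4*w/3 + 1, which equals f(w).
F(0) = 0; F(-1/2) = -167/192.
Integral = F(0) - F(-1/2) = 167/192.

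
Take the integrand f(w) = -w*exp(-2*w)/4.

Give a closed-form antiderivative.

An antiderivative is F(w) = (2*w + 1)*exp(-2*w)/16.

Recognize the product-rule pattern: f = u'v + uv' with u = w/8 + 1/16, v = exp(-2*w), so integration by parts undoes it.
Check: d/dw[(2*w + 1)*exp(-2*w)/16] = -w*exp(-2*w)/4 = f(w).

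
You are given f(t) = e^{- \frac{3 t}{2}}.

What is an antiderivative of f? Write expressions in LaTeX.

An antiderivative is F(t) = - \frac{2 e^{- \frac{3 t}{2}}}{3}.

For F(t) to be correct the identity F'(t) - f(t) = 0 must hold.
Check: d/dt[- \frac{2 e^{- \frac{3 t}{2}}}{3}] = e^{- \frac{3 t}{2}} = f(t).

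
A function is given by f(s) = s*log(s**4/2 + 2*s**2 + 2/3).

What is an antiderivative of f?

An antiderivative F(s) passes only if d/ds[F] lands on f(s) exactly.
Check: d/ds[s**2*log(s**4/2 + 2*s**2 + 2/3)/2 - s**2 - sqrt(6)*log(s**2 - 2*sqrt(6)/3 + 2)/3 + log(s**2 - 2*sqrt(6)/3 + 2) + sqrt(6)*log(s**2 + 2*sqrt(6)/3 + 2)/3 + log(s**2 + 2*sqrt(6)/3 + 2)] = s*log(s**4/2 + 2*s**2 + 2/3) = f(s).

An antiderivative is F(s) = s**2*log(s**4/2 + 2*s**2 + 2/3)/2 - s**2 - sqrt(6)*log(s**2 - 2*sqrt(6)/3 + 2)/3 + log(s**2 - 2*sqrt(6)/3 + 2) + sqrt(6)*log(s**2 + 2*sqrt(6)/3 + 2)/3 + log(s**2 + 2*sqrt(6)/3 + 2).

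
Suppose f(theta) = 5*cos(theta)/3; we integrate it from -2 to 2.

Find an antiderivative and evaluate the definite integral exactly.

Check any antiderivative F(theta) by computing F'(theta) and comparing it with f(theta).
F(theta) = 5*sin(theta)/3 is an antiderivative of f.
Check: d/dtheta[5*sin(theta)/3] = 5*cos(theta)/3 = f(theta).
F(2) = 5*sin(2)/3; F(-2) = -5*sin(2)/3.
Integral = F(2) - F(-2) = 10*sin(2)/3.

Antiderivative: F(theta) = 5*sin(theta)/3; value = 10*sin(2)/3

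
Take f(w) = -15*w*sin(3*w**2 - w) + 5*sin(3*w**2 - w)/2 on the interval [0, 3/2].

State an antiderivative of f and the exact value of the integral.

Antiderivative: F(w) = 5*cos(3*w**2 - w)/2; value = -5/2 + 5*cos(21/4)/2

The substitution u = 3*w**2 - w works: f is exactly (dF/du)*(du/dw) for that inner function.
F(w) = 5*cos(3*w**2 - w)/2 is an antiderivative of f.
Check: d/dw[5*cos(3*w**2 - w)/2] = -15*w*sin(3*w**2 - w) + 5*sin(3*w**2 - w)/2 = f(w).
F(3/2) = 5*cos(21/4)/2; F(0) = 5/2.
Integral = F(3/2) - F(0) = -5/2 + 5*cos(21/4)/2.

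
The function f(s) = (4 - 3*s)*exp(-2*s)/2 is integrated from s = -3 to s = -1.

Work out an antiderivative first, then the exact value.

Recognize the product-rule pattern: f = u'v + uv' with u = 3*s/4 - 5/8, v = exp(-2*s), so integration by parts undoes it.
F(s) = (6*s - 5)*exp(-2*s)/8 is an antiderivative of f.
Check: d/ds[(6*s - 5)*exp(-2*s)/8] = (4 - 3*s)*exp(-2*s)/2 = f(s).
F(-1) = -11*exp(2)/8; F(-3) = -23*exp(6)/8.
Integral = F(-1) - F(-3) = -11*exp(2)/8 + 23*exp(6)/8.

Antiderivative: F(s) = (6*s - 5)*exp(-2*s)/8; value = -11*exp(2)/8 + 23*exp(6)/8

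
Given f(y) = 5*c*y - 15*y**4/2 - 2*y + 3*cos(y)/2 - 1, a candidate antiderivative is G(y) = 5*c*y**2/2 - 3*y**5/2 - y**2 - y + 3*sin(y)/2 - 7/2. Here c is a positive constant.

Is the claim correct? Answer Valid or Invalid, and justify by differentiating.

d/dy[G] = 5*c*y - 15*y**4/2 - 2*y + 3*cos(y)/2 - 1
This equals f(y) exactly, so the claim holds.

Valid: G'(y) = f(y).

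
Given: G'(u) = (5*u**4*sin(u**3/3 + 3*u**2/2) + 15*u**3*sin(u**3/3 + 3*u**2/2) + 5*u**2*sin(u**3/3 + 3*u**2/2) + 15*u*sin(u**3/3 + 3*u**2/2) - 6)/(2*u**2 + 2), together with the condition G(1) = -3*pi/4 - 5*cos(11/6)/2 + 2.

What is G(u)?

G(u) = (-5*cos(u**3/3 + 3*u**2/2) - 6*atan(u) + 4)/2

A candidate passes only if d/du[G] lands on the given G'(u) exactly.
A general antiderivative is -5*cos(u**3/3 + 3*u**2/2)/2 - 3*atan(u) + C.
The condition gives C = -3*pi/4 - 5*cos(11/6)/2 + 2 - (-3*pi/4 - 5*cos(11/6)/2) = 2.
So G(u) = (-5*cos(u**3/3 + 3*u**2/2) - 6*atan(u) + 4)/2.
Check: d/du[(-5*cos(u**3/3 + 3*u**2/2) - 6*atan(u) + 4)/2] = (5*u**4*sin(u**3/3 + 3*u**2/2) + 15*u**3*sin(u**3/3 + 3*u**2/2) + 5*u**2*sin(u**3/3 + 3*u**2/2) + 15*u*sin(u**3/3 + 3*u**2/2) - 6)/(2*u**2 + 2) = G'(u).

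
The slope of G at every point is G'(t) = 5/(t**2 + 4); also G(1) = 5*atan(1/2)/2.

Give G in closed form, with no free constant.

G(t) = 5*atan(t/2)/2

Differentiate the proposed G(t) back; it has to land on the given G'(t).
A general antiderivative is 5*atan(t/2)/2 + C.
The condition gives C = 5*atan(1/2)/2 - (5*atan(1/2)/2) = 0.
So G(t) = 5*atan(t/2)/2.
Check: d/dt[5*atan(t/2)/2] = 5/(t**2 + 4) = G'(t).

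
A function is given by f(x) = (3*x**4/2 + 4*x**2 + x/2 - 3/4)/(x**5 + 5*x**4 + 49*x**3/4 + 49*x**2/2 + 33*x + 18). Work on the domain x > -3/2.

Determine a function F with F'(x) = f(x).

Factor the denominator ((x + 2)*(2*x + 3)**2*(x**2 + 4)) and decompose: f = -(617*x + 1662)/(5000*(x**2 + 4)) - 21877/(625*(2*x + 3)) + 483/(25*(2*x + 3)**2) + 153/(8*(x + 2)); each piece integrates to a log, atan, or power term.
Check: d/dx[(-350032*x*log(x + 3/2) + 382500*x*log(x + 2) - 1234*x*log(x**2 + 4) - 3324*x*atan(x/2) - 525048*log(x + 3/2) + 573750*log(x + 2) - 1851*log(x**2 + 4) - 4986*atan(x/2) - 96600)/(20000*x + 30000)] = (6*x**4 + 16*x**2 + 2*x - 3)/(4*x**5 + 20*x**4 + 49*x**3 + 98*x**2 + 132*x + 72), which equals f(x).

An antiderivative is F(x) = (-350032*x*log(x + 3/2) + 382500*x*log(x + 2) - 1234*x*log(x**2 + 4) - 3324*x*atan(x/2) - 525048*log(x + 3/2) + 573750*log(x + 2) - 1851*log(x**2 + 4) - 4986*atan(x/2) - 96600)/(20000*x + 30000).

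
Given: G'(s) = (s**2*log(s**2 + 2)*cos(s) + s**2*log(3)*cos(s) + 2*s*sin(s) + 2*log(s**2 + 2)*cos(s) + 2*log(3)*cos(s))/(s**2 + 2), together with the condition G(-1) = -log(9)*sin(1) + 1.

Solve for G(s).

G(s) = log(3*s**2 + 6)*sin(s) + 1

Recognize the product-rule pattern: G'(s) = u'v + uv' with u = log(3*s**2 + 6), v = sin(s), so integration by parts undoes it.
A general antiderivative is log(3*s**2 + 6)*sin(s) + C.
The condition gives C = -log(9)*sin(1) + 1 - (-log(9)*sin(1)) = 1.
So G(s) = log(3*s**2 + 6)*sin(s) + 1.
Check: d/ds[log(3*s**2 + 6)*sin(s) + 1] = (s**2*log(s**2 + 2)*cos(s) + s**2*log(3)*cos(s) + 2*s*sin(s) + 2*log(s**2 + 2)*cos(s) + 2*log(3)*cos(s))/(s**2 + 2) = G'(s).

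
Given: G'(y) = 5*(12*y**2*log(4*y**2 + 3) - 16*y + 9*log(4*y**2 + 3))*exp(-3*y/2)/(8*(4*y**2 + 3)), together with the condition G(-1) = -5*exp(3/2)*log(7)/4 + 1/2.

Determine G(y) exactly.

G(y) = (2*exp(3*y/2) - 5*log(4*y**2 + 3))*exp(-3*y/2)/4

G'(y) has the shape u'v + uv' for u = -5*exp(-3*y/2)/4 and v = log(4*y**2 + 3) — it is the derivative of the product u*v.
A general antiderivative is -5*exp(-3*y/2)*log(4*y**2 + 3)/4 + C.
The condition gives C = -5*exp(3/2)*log(7)/4 + 1/2 - (-5*exp(3/2)*log(7)/4) = 1/2.
So G(y) = (2*exp(3*y/2) - 5*log(4*y**2 + 3))*exp(-3*y/2)/4.
Check: d/dy[(2*exp(3*y/2) - 5*log(4*y**2 + 3))*exp(-3*y/2)/4] = (60*y**2*log(4*y**2 + 3) - 80*y + 45*log(4*y**2 + 3))/(32*y**2*exp(3*y/2) + 24*exp(3*y/2)), which equals G'(y).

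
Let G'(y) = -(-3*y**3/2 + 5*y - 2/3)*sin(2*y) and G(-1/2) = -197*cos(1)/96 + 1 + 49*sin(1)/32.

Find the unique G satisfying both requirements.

For G(y) to be correct, d/dy[G] must agree with the stated G'(y) identically.
A general antiderivative is -3*y**3*cos(2*y)/4 + 9*y**2*sin(2*y)/8 + 29*y*cos(2*y)/8 - 29*sin(2*y)/16 - cos(2*y)/3 + C.
The condition gives C = -197*cos(1)/96 + 1 + 49*sin(1)/32 - (-197*cos(1)/96 + 49*sin(1)/32) = 1.
So G(y) = -3*y**3*cos(2*y)/4 + 9*y**2*sin(2*y)/8 + 29*y*cos(2*y)/8 - 29*sin(2*y)/16 - cos(2*y)/3 + 1.
Check: d/dy[-3*y**3*cos(2*y)/4 + 9*y**2*sin(2*y)/8 + 29*y*cos(2*y)/8 - 29*sin(2*y)/16 - cos(2*y)/3 + 1] = 3*y**3*sin(2*y)/2 - 5*y*sin(2*y) + 2*sin(2*y)/3, which equals G'(y).

G(y) = -3*y**3*cos(2*y)/4 + 9*y**2*sin(2*y)/8 + 29*y*cos(2*y)/8 - 29*sin(2*y)/16 - cos(2*y)/3 + 1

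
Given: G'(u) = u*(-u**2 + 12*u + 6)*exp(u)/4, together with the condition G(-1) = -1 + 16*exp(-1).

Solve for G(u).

G'(u) has the shape v'r + vr' for v = -u**3/4 + 15*u**2/4 - 6*u + 6 and r = exp(u) — it is the derivative of the product v*r.
A general antiderivative is (-u**3 + 15*u**2 - 24*u + 24)*exp(u)/4 + C.
The condition gives C = -1 + 16*exp(-1) - (16*exp(-1)) = -1.
So G(u) = -u**3*exp(u)/4 + 15*u**2*exp(u)/4 - 6*u*exp(u) + 6*exp(u) - 1.
Check: d/du[-u**3*exp(u)/4 + 15*u**2*exp(u)/4 - 6*u*exp(u) + 6*exp(u) - 1] = -u**3*exp(u)/4 + 3*u**2*exp(u) + 3*u*exp(u)/2, which equals G'(u).

G(u) = -u**3*exp(u)/4 + 15*u**2*exp(u)/4 - 6*u*exp(u) + 6*exp(u) - 1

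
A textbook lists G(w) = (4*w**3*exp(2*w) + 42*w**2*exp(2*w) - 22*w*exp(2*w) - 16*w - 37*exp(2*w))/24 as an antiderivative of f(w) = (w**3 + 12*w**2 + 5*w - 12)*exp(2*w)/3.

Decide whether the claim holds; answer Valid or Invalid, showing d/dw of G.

Invalid: d/dw[G] - f = -2/3, which is not 0.

d/dw[G] = w**3*exp(2*w)/3 + 4*w**2*exp(2*w) + 5*w*exp(2*w)/3 - 4*exp(2*w) - 2/3
d/dw[G] - f(w) = -2/3 != 0.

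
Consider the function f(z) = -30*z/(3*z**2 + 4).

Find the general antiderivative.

F(z) = -5*log(3*z**2/2 + 2) + C

The substitution u = 3*z**2/2 + 2 works: f is exactly (dF/du)*(du/dz) for that inner function.
Check: d/dz[-5*log(3*z**2/2 + 2)] = -30*z/(3*z**2 + 4) = f(z).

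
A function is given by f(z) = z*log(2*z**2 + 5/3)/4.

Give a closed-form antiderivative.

An antiderivative F(z) passes only if d/dz[F] lands on f(z) exactly.
Check: d/dz[z**2*log(2*z**2 + 5/3)/8 - z**2/8 + 5*log(6*z**2 + 5)/48] = z*log(2*z**2 + 5/3)/4 = f(z).

An antiderivative is F(z) = z**2*log(2*z**2 + 5/3)/8 - z**2/8 + 5*log(6*z**2 + 5)/48.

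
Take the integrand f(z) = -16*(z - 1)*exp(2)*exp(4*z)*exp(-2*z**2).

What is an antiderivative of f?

An antiderivative is F(z) = 4*exp(2)*exp(4*z)*exp(-2*z**2).

f matches the chain-rule pattern g'(h)*h' with inner function h(z) = -2*z**2 + 4*z + 2; substituting u = h(z) collapses the integral.
Check: d/dz[4*exp(2)*exp(4*z)*exp(-2*z**2)] = (-16*z*exp(2)*exp(4*z) + 16*exp(2)*exp(4*z))*exp(-2*z**2), which equals f(z).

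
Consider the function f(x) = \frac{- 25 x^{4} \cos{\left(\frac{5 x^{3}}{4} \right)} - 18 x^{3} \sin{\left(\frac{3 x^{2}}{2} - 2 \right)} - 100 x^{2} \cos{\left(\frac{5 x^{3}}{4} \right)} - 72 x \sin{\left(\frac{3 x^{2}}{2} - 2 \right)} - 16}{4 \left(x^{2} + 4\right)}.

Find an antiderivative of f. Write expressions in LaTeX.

An antiderivative is F(x) = - \frac{5 \sin{\left(\frac{5 x^{3}}{4} \right)}}{3} + \frac{3 \cos{\left(\frac{3 x^{2}}{2} - 2 \right)}}{2} - 2 \operatorname{atan}{\left(\frac{x}{2} \right)}.

Check any antiderivative F(x) by computing F'(x) and comparing it with f(x).
Check: d/dx[- \frac{5 \sin{\left(\frac{5 x^{3}}{4} \right)}}{3} + \frac{3 \cos{\left(\frac{3 x^{2}}{2} - 2 \right)}}{2} - 2 \operatorname{atan}{\left(\frac{x}{2} \right)}] = \frac{- 25 x^{4} \cos{\left(\frac{5 x^{3}}{4} \right)} - 18 x^{3} \sin{\left(\frac{3 x^{2}}{2} - 2 \right)} - 100 x^{2} \cos{\left(\frac{5 x^{3}}{4} \right)} - 72 x \sin{\left(\frac{3 x^{2}}{2} - 2 \right)} - 16}{4 x^{2} + 16}, which equals f(x).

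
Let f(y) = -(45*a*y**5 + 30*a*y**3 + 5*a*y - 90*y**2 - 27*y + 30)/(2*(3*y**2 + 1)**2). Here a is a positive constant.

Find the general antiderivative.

F(y) = (-5*a*y**2*(3*y**2 + 1) - 60*y - 9)/(4*(3*y**2 + 1)) + C

An antiderivative F(y) passes only if d/dy[F] lands on f(y) exactly.
Check: d/dy[(-5*a*y**2*(3*y**2 + 1) - 60*y - 9)/(4*(3*y**2 + 1))] = (-45*a*y**5 - 30*a*y**3 - 5*a*y + 90*y**2 + 27*y - 30)/(18*y**4 + 12*y**2 + 2), which equals f(y).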